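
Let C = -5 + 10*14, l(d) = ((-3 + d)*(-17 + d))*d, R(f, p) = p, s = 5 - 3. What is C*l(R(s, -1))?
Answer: -9720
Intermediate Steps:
s = 2
l(d) = d*(-17 + d)*(-3 + d) (l(d) = ((-17 + d)*(-3 + d))*d = d*(-17 + d)*(-3 + d))
C = 135 (C = -5 + 140 = 135)
C*l(R(s, -1)) = 135*(-(51 + (-1)**2 - 20*(-1))) = 135*(-(51 + 1 + 20)) = 135*(-1*72) = 135*(-72) = -9720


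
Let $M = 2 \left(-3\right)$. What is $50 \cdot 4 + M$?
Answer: $194$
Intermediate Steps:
$M = -6$
$50 \cdot 4 + M = 50 \cdot 4 - 6 = 200 - 6 = 194$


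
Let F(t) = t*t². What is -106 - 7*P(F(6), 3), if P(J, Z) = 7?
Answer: -155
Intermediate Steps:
F(t) = t³
-106 - 7*P(F(6), 3) = -106 - 7*7 = -106 - 49 = -155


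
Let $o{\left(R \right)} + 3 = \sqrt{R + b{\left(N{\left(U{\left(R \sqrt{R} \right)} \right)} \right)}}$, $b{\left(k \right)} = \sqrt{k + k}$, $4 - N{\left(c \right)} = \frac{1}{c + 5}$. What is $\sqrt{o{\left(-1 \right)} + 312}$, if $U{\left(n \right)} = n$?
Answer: $\frac{\sqrt{52221 + 13 \sqrt{13} \sqrt{-13 + \sqrt{13} \sqrt{99 - i}}}}{13} \approx 17.616 - 0.0001491 i$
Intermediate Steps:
$N{\left(c \right)} = 4 - \frac{1}{5 + c}$ ($N{\left(c \right)} = 4 - \frac{1}{c + 5} = 4 - \frac{1}{5 + c}$)
$b{\left(k \right)} = \sqrt{2} \sqrt{k}$ ($b{\left(k \right)} = \sqrt{2 k} = \sqrt{2} \sqrt{k}$)
$o{\left(R \right)} = -3 + \sqrt{R + \sqrt{2} \sqrt{\frac{19 + 4 R^{\frac{3}{2}}}{5 + R^{\frac{3}{2}}}}}$ ($o{\left(R \right)} = -3 + \sqrt{R + \sqrt{2} \sqrt{\frac{19 + 4 R \sqrt{R}}{5 + R \sqrt{R}}}} = -3 + \sqrt{R + \sqrt{2} \sqrt{\frac{19 + 4 R^{\frac{3}{2}}}{5 + R^{\frac{3}{2}}}}}$)
$\sqrt{o{\left(-1 \right)} + 312} = \sqrt{\left(-3 + \sqrt{-1 + \sqrt{2} \sqrt{\frac{19 + 4 \left(-1\right)^{\frac{3}{2}}}{5 + \left(-1\right)^{\frac{3}{2}}}}}\right) + 312} = \sqrt{\left(-3 + \sqrt{-1 + \sqrt{2} \sqrt{\frac{19 + 4 \left(- i\right)}{5 - i}}}\right) + 312} = \sqrt{\left(-3 + \sqrt{-1 + \sqrt{2} \sqrt{\frac{5 + i}{26} \left(19 - 4 i\right)}}\right) + 312} = \sqrt{\left(-3 + \sqrt{-1 + \sqrt{2} \sqrt{\frac{\left(5 + i\right) \left(19 - 4 i\right)}{26}}}\right) + 312} = \sqrt{\left(-3 + \sqrt{-1 + \sqrt{2} \frac{\sqrt{26} \sqrt{\left(5 + i\right) \left(19 - 4 i\right)}}{26}}\right) + 312} = \sqrt{\left(-3 + \sqrt{-1 + \frac{\sqrt{13} \sqrt{\left(5 + i\right) \left(19 - 4 i\right)}}{13}}\right) + 312} = \sqrt{309 + \sqrt{-1 + \frac{\sqrt{13} \sqrt{\left(5 + i\right) \left(19 - 4 i\right)}}{13}}}$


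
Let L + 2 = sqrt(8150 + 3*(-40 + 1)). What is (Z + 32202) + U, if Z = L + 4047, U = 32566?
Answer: 68813 + sqrt(8033) ≈ 68903.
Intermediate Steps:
L = -2 + sqrt(8033) (L = -2 + sqrt(8150 + 3*(-40 + 1)) = -2 + sqrt(8150 + 3*(-39)) = -2 + sqrt(8150 - 117) = -2 + sqrt(8033) ≈ 87.627)
Z = 4045 + sqrt(8033) (Z = (-2 + sqrt(8033)) + 4047 = 4045 + sqrt(8033) ≈ 4134.6)
(Z + 32202) + U = ((4045 + sqrt(8033)) + 32202) + 32566 = (36247 + sqrt(8033)) + 32566 = 68813 + sqrt(8033)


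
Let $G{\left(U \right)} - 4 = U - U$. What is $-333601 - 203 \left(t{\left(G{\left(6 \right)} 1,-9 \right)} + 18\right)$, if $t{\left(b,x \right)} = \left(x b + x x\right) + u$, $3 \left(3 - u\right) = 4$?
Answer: $- \frac{1040185}{3} \approx -3.4673 \cdot 10^{5}$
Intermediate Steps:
$u = \frac{5}{3}$ ($u = 3 - \frac{4}{3} = \frac{5}{3} \approx 1.6667$)
$G{\left(U \right)} = 4$ ($G{\left(U \right)} = 4 + \left(U - U\right) = 4 + 0 = 4$)
$t{\left(b,x \right)} = \frac{5}{3} + x^{2} + b x$ ($t{\left(b,x \right)} = \left(x b + x x\right) + \frac{5}{3} = \left(b x + x^{2}\right) + \frac{5}{3} = \left(x^{2} + b x\right) + \frac{5}{3} = \frac{5}{3} + x^{2} + b x$)
$-333601 - 203 \left(t{\left(G{\left(6 \right)} 1,-9 \right)} + 18\right) = -333601 - 203 \left(\left(\frac{5}{3} + \left(-9\right)^{2} + 4 \cdot 1 \left(-9\right)\right) + 18\right) = -333601 - 203 \left(\left(\frac{5}{3} + 81 + 4 \left(-9\right)\right) + 18\right) = -333601 - 203 \left(\left(\frac{5}{3} + 81 - 36\right) + 18\right) = -333601 - 203 \left(\frac{140}{3} + 18\right) = -333601 - \frac{39382}{3} = - \frac{1040185}{3}$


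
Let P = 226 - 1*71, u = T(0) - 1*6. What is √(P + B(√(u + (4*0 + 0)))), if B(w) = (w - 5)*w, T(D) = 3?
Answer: √(152 - 5*I*√3) ≈ 12.334 - 0.35108*I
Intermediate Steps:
u = -3 (u = 3 - 1*6 = 3 - 6 = -3)
B(w) = w*(-5 + w) (B(w) = (-5 + w)*w = w*(-5 + w))
P = 155 (P = 226 - 71 = 155)
√(P + B(√(u + (4*0 + 0)))) = √(155 + √(-3 + (4*0 + 0))*(-5 + √(-3 + (4*0 + 0)))) = √(155 + √(-3 + (0 + 0))*(-5 + √(-3 + (0 + 0)))) = √(155 + √(-3 + 0)*(-5 + √(-3 + 0))) = √(155 + √(-3)*(-5 + √(-3))) = √(155 + (I*√3)*(-5 + I*√3)) = √(155 + I*√3*(-5 + I*√3))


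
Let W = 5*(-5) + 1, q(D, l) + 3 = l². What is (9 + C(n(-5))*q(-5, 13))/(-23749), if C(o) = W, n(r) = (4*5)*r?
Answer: 3975/23749 ≈ 0.16738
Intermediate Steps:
n(r) = 20*r
q(D, l) = -3 + l²
W = -24 (W = -25 + 1 = -24)
C(o) = -24
(9 + C(n(-5))*q(-5, 13))/(-23749) = (9 - 24*(-3 + 13²))/(-23749) = (9 - 24*(-3 + 169))*(-1/23749) = (9 - 24*166)*(-1/23749) = (9 - 3984)*(-1/23749) = -3975*(-1/23749) = 3975/23749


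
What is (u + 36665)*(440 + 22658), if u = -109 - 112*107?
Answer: 567564056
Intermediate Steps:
u = -12093 (u = -109 - 11984 = -12093)
(u + 36665)*(440 + 22658) = (-12093 + 36665)*(440 + 22658) = 24572*23098 = 567564056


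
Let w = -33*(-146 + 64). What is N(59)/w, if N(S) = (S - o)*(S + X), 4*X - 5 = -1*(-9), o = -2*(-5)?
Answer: 6125/5412 ≈ 1.1317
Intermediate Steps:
o = 10
w = 2706 (w = -33*(-82) = 2706)
X = 7/2 (X = 5/4 + (-1*(-9))/4 = 5/4 + (¼)*9 = 5/4 + 9/4 = 7/2 ≈ 3.5000)
N(S) = (-10 + S)*(7/2 + S) (N(S) = (S - 1*10)*(S + 7/2) = (S - 10)*(7/2 + S) = (-10 + S)*(7/2 + S))
N(59)/w = (-35 + 59² - 13/2*59)/2706 = (-35 + 3481 - 767/2)*(1/2706) = (6125/2)*(1/2706) = 6125/5412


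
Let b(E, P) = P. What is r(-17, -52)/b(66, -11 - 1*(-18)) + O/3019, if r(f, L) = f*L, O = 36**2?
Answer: 2677868/21133 ≈ 126.71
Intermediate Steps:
O = 1296
r(f, L) = L*f
r(-17, -52)/b(66, -11 - 1*(-18)) + O/3019 = (-52*(-17))/(-11 - 1*(-18)) + 1296/3019 = 884/(-11 + 18) + 1296*(1/3019) = 884/7 + 1296/3019 = 2677868/21133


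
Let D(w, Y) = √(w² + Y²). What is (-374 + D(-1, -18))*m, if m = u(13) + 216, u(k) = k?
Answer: -85646 + 1145*√13 ≈ -81518.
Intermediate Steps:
D(w, Y) = √(Y² + w²)
m = 229 (m = 13 + 216 = 229)
(-374 + D(-1, -18))*m = (-374 + √((-18)² + (-1)²))*229 = (-374 + √(324 + 1))*229 = (-374 + √325)*229 = (-374 + 5*√13)*229 = -85646 + 1145*√13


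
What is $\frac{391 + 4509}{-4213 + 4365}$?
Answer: $\frac{1225}{38} \approx 32.237$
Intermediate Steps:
$\frac{391 + 4509}{-4213 + 4365} = \frac{4900}{152} = 4900 \cdot \frac{1}{152} = \frac{1225}{38}$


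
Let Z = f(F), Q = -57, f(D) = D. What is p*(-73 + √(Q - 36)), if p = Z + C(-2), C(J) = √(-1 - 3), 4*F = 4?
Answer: -73 - 146*I - √93*(2 - I) ≈ -92.287 - 136.36*I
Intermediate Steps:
F = 1 (F = (¼)*4 = 1)
C(J) = 2*I (C(J) = √(-4) = 2*I)
Z = 1
p = 1 + 2*I ≈ 1.0 + 2.0*I
p*(-73 + √(Q - 36)) = (1 + 2*I)*(-73 + √(-57 - 36)) = (1 + 2*I)*(-73 + √(-93)) = (1 + 2*I)*(-73 + I*√93)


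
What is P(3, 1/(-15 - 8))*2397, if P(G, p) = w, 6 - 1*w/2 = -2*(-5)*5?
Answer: -210936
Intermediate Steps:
w = -88 (w = 12 - 2*(-2*(-5))*5 = 12 - 20*5 = 12 - 2*50 = 12 - 100 = -88)
P(G, p) = -88
P(3, 1/(-15 - 8))*2397 = -88*2397 = -210936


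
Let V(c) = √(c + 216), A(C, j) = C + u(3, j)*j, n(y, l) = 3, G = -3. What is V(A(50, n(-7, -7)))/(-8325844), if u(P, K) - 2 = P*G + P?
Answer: -√254/8325844 ≈ -1.9142e-6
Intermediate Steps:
u(P, K) = 2 - 2*P (u(P, K) = 2 + (P*(-3) + P) = 2 + (-3*P + P) = 2 - 2*P)
A(C, j) = C - 4*j (A(C, j) = C + (2 - 2*3)*j = C + (2 - 6)*j = C - 4*j)
V(c) = √(216 + c)
V(A(50, n(-7, -7)))/(-8325844) = √(216 + (50 - 4*3))/(-8325844) = √(216 + (50 - 12))*(-1/8325844) = √(216 + 38)*(-1/8325844) = √254*(-1/8325844) = -√254/8325844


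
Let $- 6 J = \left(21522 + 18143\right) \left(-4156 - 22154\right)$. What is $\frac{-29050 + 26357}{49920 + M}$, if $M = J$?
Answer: $- \frac{2693}{173980945} \approx -1.5479 \cdot 10^{-5}$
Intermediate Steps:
$J = 173931025$ ($J = - \frac{\left(21522 + 18143\right) \left(-4156 - 22154\right)}{6} = - \frac{39665 \left(-26310\right)}{6} = \left(- \frac{1}{6}\right) \left(-1043586150\right) = 173931025$)
$M = 173931025$
$\frac{-29050 + 26357}{49920 + M} = \frac{-29050 + 26357}{49920 + 173931025} = - \frac{2693}{173980945}$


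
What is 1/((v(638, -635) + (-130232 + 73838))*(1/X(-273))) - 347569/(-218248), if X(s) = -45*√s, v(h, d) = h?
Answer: 347569/218248 + 45*I*√273/55756 ≈ 1.5925 + 0.013335*I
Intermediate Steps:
1/((v(638, -635) + (-130232 + 73838))*(1/X(-273))) - 347569/(-218248) = 1/((638 + (-130232 + 73838))*(1/(-45*I*√273))) - 347569/(-218248) = 1/((638 - 56394)*(1/(-45*I*√273))) - 347569*(-1/218248) = 1/((-55756)*(1/(-45*I*√273))) + 347569/218248 = -(-45*I*√273)/55756 + 347569/218248 = -(-45)*I*√273/55756 + 347569/218248 = 45*I*√273/55756 + 347569/218248 = 347569/218248 + 45*I*√273/55756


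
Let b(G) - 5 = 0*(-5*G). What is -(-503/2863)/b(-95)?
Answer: 503/14315 ≈ 0.035138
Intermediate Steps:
b(G) = 5 (b(G) = 5 + 0*(-5*G) = 5 + 0 = 5)
-(-503/2863)/b(-95) = -(-503/2863)/5 = -(-503*1/2863)/5 = -(-503)/(2863*5) = -1*(-503/14315) = 503/14315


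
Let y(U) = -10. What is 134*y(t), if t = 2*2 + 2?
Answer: -1340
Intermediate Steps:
t = 6 (t = 4 + 2 = 6)
134*y(t) = 134*(-10) = -1340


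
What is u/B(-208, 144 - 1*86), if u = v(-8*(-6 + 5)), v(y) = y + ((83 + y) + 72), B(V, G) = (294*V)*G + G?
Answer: -171/3546758 ≈ -4.8213e-5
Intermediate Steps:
B(V, G) = G + 294*G*V (B(V, G) = 294*G*V + G = G + 294*G*V)
v(y) = 155 + 2*y (v(y) = y + (155 + y) = 155 + 2*y)
u = 171 (u = 155 + 2*(-8*(-6 + 5)) = 155 + 2*(-8*(-1)) = 155 + 2*8 = 155 + 16 = 171)
u/B(-208, 144 - 1*86) = 171/(((144 - 1*86)*(1 + 294*(-208)))) = 171/(((144 - 86)*(1 - 61152))) = 171/((58*(-61151))) = 171/(-3546758) = 171*(-1/3546758) = -171/3546758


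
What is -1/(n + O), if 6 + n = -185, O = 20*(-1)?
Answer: 1/211 ≈ 0.0047393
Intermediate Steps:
O = -20
n = -191 (n = -6 - 185 = -191)
-1/(n + O) = -1/(-191 - 20) = -1/(-211) = -1*(-1/211) = 1/211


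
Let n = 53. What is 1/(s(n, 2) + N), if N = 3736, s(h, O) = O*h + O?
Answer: 1/3844 ≈ 0.00026015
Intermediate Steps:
s(h, O) = O + O*h
1/(s(n, 2) + N) = 1/(2*(1 + 53) + 3736) = 1/(2*54 + 3736) = 1/(108 + 3736) = 1/3844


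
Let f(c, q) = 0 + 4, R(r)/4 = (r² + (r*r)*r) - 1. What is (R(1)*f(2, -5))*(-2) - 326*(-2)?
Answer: 620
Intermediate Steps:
R(r) = -4 + 4*r² + 4*r³ (R(r) = 4*((r² + (r*r)*r) - 1) = 4*((r² + r²*r) - 1) = 4*((r² + r³) - 1) = 4*(-1 + r² + r³) = -4 + 4*r² + 4*r³)
f(c, q) = 4
(R(1)*f(2, -5))*(-2) - 326*(-2) = ((-4 + 4*1² + 4*1³)*4)*(-2) - 326*(-2) = ((-4 + 4*1 + 4*1)*4)*(-2) + 652 = ((-4 + 4 + 4)*4)*(-2) + 652 = (4*4)*(-2) + 652 = 16*(-2) + 652 = -32 + 652 = 620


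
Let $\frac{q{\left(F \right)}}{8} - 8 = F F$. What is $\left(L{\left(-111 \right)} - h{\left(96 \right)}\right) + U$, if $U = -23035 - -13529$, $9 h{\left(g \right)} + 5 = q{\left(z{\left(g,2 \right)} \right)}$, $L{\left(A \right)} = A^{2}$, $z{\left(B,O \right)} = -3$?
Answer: $\frac{25204}{9} \approx 2800.4$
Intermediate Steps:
$q{\left(F \right)} = 64 + 8 F^{2}$ ($q{\left(F \right)} = 64 + 8 F F = 64 + 8 F^{2}$)
$h{\left(g \right)} = \frac{131}{9}$ ($h{\left(g \right)} = - \frac{5}{9} + \frac{64 + 8 \left(-3\right)^{2}}{9} = - \frac{5}{9} + \frac{64 + 8 \cdot 9}{9} = - \frac{5}{9} + \frac{64 + 72}{9} = - \frac{5}{9} + \frac{1}{9} \cdot 136 = - \frac{5}{9} + \frac{136}{9} = \frac{131}{9}$)
$U = -9506$ ($U = -23035 + 13529 = -9506$)
$\left(L{\left(-111 \right)} - h{\left(96 \right)}\right) + U = \left(\left(-111\right)^{2} - \frac{131}{9}\right) - 9506 = \left(12321 - \frac{131}{9}\right) - 9506 = \frac{110758}{9} - 9506 = \frac{25204}{9}$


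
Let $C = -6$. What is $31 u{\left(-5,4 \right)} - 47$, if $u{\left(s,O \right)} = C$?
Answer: $-233$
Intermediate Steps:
$u{\left(s,O \right)} = -6$
$31 u{\left(-5,4 \right)} - 47 = 31 \left(-6\right) - 47 = -186 - 47 = -233$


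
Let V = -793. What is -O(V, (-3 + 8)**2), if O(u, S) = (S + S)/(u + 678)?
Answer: 10/23 ≈ 0.43478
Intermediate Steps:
O(u, S) = 2*S/(678 + u) (O(u, S) = (2*S)/(678 + u) = 2*S/(678 + u))
-O(V, (-3 + 8)**2) = -2*(-3 + 8)**2/(678 - 793) = -2*5**2/(-115) = -2*25*(-1)/115 = -1*(-10/23) = 10/23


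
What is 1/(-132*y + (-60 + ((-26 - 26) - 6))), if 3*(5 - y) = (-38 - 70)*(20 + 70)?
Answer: -1/428458 ≈ -2.3340e-6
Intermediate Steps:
y = 3245 (y = 5 - (-38 - 70)*(20 + 70)/3 = 5 - (-36)*90 = 5 - ⅓*(-9720) = 5 + 3240 = 3245)
1/(-132*y + (-60 + ((-26 - 26) - 6))) = 1/(-132*3245 + (-60 + ((-26 - 26) - 6))) = 1/(-428340 + (-60 + (-52 - 6))) = 1/(-428340 + (-60 - 58)) = 1/(-428340 - 118) = 1/(-428458) = -1/428458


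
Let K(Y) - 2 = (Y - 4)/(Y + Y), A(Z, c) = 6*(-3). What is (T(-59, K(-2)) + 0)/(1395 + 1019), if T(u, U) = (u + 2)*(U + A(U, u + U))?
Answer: 1653/4828 ≈ 0.34238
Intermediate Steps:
A(Z, c) = -18
K(Y) = 2 + (-4 + Y)/(2*Y) (K(Y) = 2 + (Y - 4)/(Y + Y) = 2 + (-4 + Y)/((2*Y)) = 2 + (-4 + Y)*(1/(2*Y)) = 2 + (-4 + Y)/(2*Y))
T(u, U) = (-18 + U)*(2 + u) (T(u, U) = (u + 2)*(U - 18) = (2 + u)*(-18 + U) = (-18 + U)*(2 + u))
(T(-59, K(-2)) + 0)/(1395 + 1019) = ((-36 - 18*(-59) + 2*(5/2 - 2/(-2)) + (5/2 - 2/(-2))*(-59)) + 0)/(1395 + 1019) = ((-36 + 1062 + 2*(5/2 - 2*(-½)) + (5/2 - 2*(-½))*(-59)) + 0)/2414 = ((-36 + 1062 + 2*(5/2 + 1) + (5/2 + 1)*(-59)) + 0)*(1/2414) = ((-36 + 1062 + 2*(7/2) + (7/2)*(-59)) + 0)*(1/2414) = ((-36 + 1062 + 7 - 413/2) + 0)*(1/2414) = (1653/2 + 0)*(1/2414) = (1653/2)*(1/2414) = 1653/4828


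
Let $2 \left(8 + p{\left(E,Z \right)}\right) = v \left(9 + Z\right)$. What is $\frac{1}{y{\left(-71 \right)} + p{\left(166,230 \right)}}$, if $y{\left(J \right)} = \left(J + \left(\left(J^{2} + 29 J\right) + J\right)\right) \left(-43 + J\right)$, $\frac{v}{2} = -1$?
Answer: $- \frac{1}{324007} \approx -3.0864 \cdot 10^{-6}$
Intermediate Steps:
$v = -2$ ($v = 2 \left(-1\right) = -2$)
$y{\left(J \right)} = \left(-43 + J\right) \left(J^{2} + 31 J\right)$ ($y{\left(J \right)} = \left(J + \left(J^{2} + 30 J\right)\right) \left(-43 + J\right) = \left(J^{2} + 31 J\right) \left(-43 + J\right) = \left(-43 + J\right) \left(J^{2} + 31 J\right)$)
$p{\left(E,Z \right)} = -17 - Z$ ($p{\left(E,Z \right)} = -8 + \frac{\left(-2\right) \left(9 + Z\right)}{2} = -8 + \frac{-18 - 2 Z}{2} = -8 - \left(9 + Z\right) = -17 - Z$)
$\frac{1}{y{\left(-71 \right)} + p{\left(166,230 \right)}} = \frac{1}{- 71 \left(-1333 + \left(-71\right)^{2} - -852\right) - 247} = \frac{1}{- 71 \left(-1333 + 5041 + 852\right) - 247} = \frac{1}{\left(-71\right) 4560 - 247} = \frac{1}{-323760 - 247} = \frac{1}{-324007} = - \frac{1}{324007}$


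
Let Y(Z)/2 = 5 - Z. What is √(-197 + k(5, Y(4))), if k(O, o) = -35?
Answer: 2*I*√58 ≈ 15.232*I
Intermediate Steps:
Y(Z) = 10 - 2*Z (Y(Z) = 2*(5 - Z) = 10 - 2*Z)
√(-197 + k(5, Y(4))) = √(-197 - 35) = √(-232) = 2*I*√58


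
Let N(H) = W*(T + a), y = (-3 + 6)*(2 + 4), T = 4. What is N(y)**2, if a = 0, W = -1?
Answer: 16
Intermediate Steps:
y = 18 (y = 3*6 = 18)
N(H) = -4 (N(H) = -(4 + 0) = -1*4 = -4)
N(y)**2 = (-4)**2 = 16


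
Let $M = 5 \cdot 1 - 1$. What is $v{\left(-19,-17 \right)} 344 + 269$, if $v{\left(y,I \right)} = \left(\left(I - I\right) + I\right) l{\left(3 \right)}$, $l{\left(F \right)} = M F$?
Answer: $-69907$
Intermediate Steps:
$M = 4$ ($M = 5 - 1 = 4$)
$l{\left(F \right)} = 4 F$
$v{\left(y,I \right)} = 12 I$ ($v{\left(y,I \right)} = \left(\left(I - I\right) + I\right) 4 \cdot 3 = \left(0 + I\right) 12 = I 12 = 12 I$)
$v{\left(-19,-17 \right)} 344 + 269 = 12 \left(-17\right) 344 + 269 = \left(-204\right) 344 + 269 = -70176 + 269 = -69907$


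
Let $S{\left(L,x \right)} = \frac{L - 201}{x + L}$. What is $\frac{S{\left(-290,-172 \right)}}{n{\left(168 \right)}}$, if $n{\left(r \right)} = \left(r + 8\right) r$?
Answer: $\frac{491}{13660416} \approx 3.5943 \cdot 10^{-5}$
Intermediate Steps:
$n{\left(r \right)} = r \left(8 + r\right)$ ($n{\left(r \right)} = \left(8 + r\right) r = r \left(8 + r\right)$)
$S{\left(L,x \right)} = \frac{-201 + L}{L + x}$
$\frac{S{\left(-290,-172 \right)}}{n{\left(168 \right)}} = \frac{\frac{1}{-290 - 172} \left(-201 - 290\right)}{168 \left(8 + 168\right)} = \frac{\frac{1}{-462} \left(-491\right)}{168 \cdot 176} = \frac{\left(- \frac{1}{462}\right) \left(-491\right)}{29568} = \frac{491}{462} \cdot \frac{1}{29568} = \frac{491}{13660416}$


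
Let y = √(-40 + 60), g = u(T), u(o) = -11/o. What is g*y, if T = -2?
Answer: 11*√5 ≈ 24.597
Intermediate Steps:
g = 11/2 (g = -11/(-2) = -11*(-½) = 11/2 ≈ 5.5000)
y = 2*√5 (y = √20 = 2*√5 ≈ 4.4721)
g*y = 11*(2*√5)/2 = 11*√5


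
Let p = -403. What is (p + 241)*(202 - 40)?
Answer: -26244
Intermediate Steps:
(p + 241)*(202 - 40) = (-403 + 241)*(202 - 40) = -162*162 = -26244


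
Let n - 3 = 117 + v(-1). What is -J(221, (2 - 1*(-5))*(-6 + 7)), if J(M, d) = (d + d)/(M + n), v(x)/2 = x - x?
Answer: -14/341 ≈ -0.041056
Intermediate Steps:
v(x) = 0 (v(x) = 2*(x - x) = 2*0 = 0)
n = 120 (n = 3 + (117 + 0) = 3 + 117 = 120)
J(M, d) = 2*d/(120 + M) (J(M, d) = (d + d)/(M + 120) = (2*d)/(120 + M) = 2*d/(120 + M))
-J(221, (2 - 1*(-5))*(-6 + 7)) = -2*(2 - 1*(-5))*(-6 + 7)/(120 + 221) = -2*(2 + 5)*1/341 = -2*7*1/341 = -2*7/341 = -1*14/341 = -14/341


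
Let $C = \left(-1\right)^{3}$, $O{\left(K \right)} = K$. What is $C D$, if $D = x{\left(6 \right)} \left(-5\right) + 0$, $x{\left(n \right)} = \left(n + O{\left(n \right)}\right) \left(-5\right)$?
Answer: $-300$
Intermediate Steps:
$C = -1$
$x{\left(n \right)} = - 10 n$ ($x{\left(n \right)} = \left(n + n\right) \left(-5\right) = 2 n \left(-5\right) = - 10 n$)
$D = 300$ ($D = \left(-10\right) 6 \left(-5\right) + 0 = \left(-60\right) \left(-5\right) + 0 = 300 + 0 = 300$)
$C D = \left(-1\right) 300 = -300$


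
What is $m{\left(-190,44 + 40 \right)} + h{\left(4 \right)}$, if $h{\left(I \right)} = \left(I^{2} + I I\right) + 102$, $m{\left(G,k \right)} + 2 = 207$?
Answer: $339$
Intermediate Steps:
$m{\left(G,k \right)} = 205$ ($m{\left(G,k \right)} = -2 + 207 = 205$)
$h{\left(I \right)} = 102 + 2 I^{2}$ ($h{\left(I \right)} = \left(I^{2} + I^{2}\right) + 102 = 2 I^{2} + 102 = 102 + 2 I^{2}$)
$m{\left(-190,44 + 40 \right)} + h{\left(4 \right)} = 205 + \left(102 + 2 \cdot 4^{2}\right) = 205 + \left(102 + 2 \cdot 16\right) = 205 + \left(102 + 32\right) = 205 + 134 = 339$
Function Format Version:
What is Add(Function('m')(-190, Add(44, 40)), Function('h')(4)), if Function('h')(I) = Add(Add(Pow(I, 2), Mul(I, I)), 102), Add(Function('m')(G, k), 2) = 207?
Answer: 339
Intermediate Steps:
Function('m')(G, k) = 205 (Function('m')(G, k) = Add(-2, 207) = 205)
Function('h')(I) = Add(102, Mul(2, Pow(I, 2))) (Function('h')(I) = Add(Add(Pow(I, 2), Pow(I, 2)), 102) = Add(Mul(2, Pow(I, 2)), 102) = Add(102, Mul(2, Pow(I, 2))))
Add(Function('m')(-190, Add(44, 40)), Function('h')(4)) = Add(205, Add(102, Mul(2, Pow(4, 2)))) = Add(205, Add(102, Mul(2, 16))) = Add(205, Add(102, 32)) = Add(205, 134) = 339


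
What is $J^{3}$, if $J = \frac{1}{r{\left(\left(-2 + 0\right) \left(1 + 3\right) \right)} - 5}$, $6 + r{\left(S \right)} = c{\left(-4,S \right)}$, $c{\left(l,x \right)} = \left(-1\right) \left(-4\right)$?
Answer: $- \frac{1}{343} \approx -0.0029155$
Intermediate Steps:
$c{\left(l,x \right)} = 4$
$r{\left(S \right)} = -2$ ($r{\left(S \right)} = -6 + 4 = -2$)
$J = - \frac{1}{7}$ ($J = \frac{1}{-2 - 5} = \frac{1}{-7} = - \frac{1}{7} \approx -0.14286$)
$J^{3} = \left(- \frac{1}{7}\right)^{3} = - \frac{1}{343}$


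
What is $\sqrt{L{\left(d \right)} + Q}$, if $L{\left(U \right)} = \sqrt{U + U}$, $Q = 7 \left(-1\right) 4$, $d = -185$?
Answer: $\sqrt{-28 + i \sqrt{370}} \approx 1.7278 + 5.5664 i$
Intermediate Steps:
$Q = -28$ ($Q = \left(-7\right) 4 = -28$)
$L{\left(U \right)} = \sqrt{2} \sqrt{U}$ ($L{\left(U \right)} = \sqrt{2 U} = \sqrt{2} \sqrt{U}$)
$\sqrt{L{\left(d \right)} + Q} = \sqrt{\sqrt{2} \sqrt{-185} - 28} = \sqrt{\sqrt{2} i \sqrt{185} - 28} = \sqrt{i \sqrt{370} - 28} = \sqrt{-28 + i \sqrt{370}}$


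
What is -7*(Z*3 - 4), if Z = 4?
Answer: -56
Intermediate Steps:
-7*(Z*3 - 4) = -7*(4*3 - 4) = -7*(12 - 4) = -7*8 = -56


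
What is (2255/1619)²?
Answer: 5085025/2621161 ≈ 1.9400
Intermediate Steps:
(2255/1619)² = 5085025/2621161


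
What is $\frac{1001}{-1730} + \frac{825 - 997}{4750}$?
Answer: $- \frac{505231}{821750} \approx -0.61482$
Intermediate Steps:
$\frac{1001}{-1730} + \frac{825 - 997}{4750} = 1001 \left(- \frac{1}{1730}\right) - \frac{86}{2375} = - \frac{1001}{1730} - \frac{86}{2375} = - \frac{505231}{821750}$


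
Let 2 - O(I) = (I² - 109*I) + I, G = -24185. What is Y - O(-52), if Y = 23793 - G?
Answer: 56296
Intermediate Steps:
O(I) = 2 - I² + 108*I (O(I) = 2 - ((I² - 109*I) + I) = 2 - (I² - 108*I) = 2 + (-I² + 108*I) = 2 - I² + 108*I)
Y = 47978 (Y = 23793 - 1*(-24185) = 23793 + 24185 = 47978)
Y - O(-52) = 47978 - (2 - 1*(-52)² + 108*(-52)) = 47978 - (2 - 1*2704 - 5616) = 47978 - (2 - 2704 - 5616) = 47978 - 1*(-8318) = 47978 + 8318 = 56296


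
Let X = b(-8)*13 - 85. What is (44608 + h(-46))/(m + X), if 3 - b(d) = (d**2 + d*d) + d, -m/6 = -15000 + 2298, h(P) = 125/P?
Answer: 2051843/3431876 ≈ 0.59788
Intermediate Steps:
m = 76212 (m = -6*(-15000 + 2298) = -6*(-12702) = 76212)
b(d) = 3 - d - 2*d**2 (b(d) = 3 - ((d**2 + d*d) + d) = 3 - ((d**2 + d**2) + d) = 3 - (2*d**2 + d) = 3 - (d + 2*d**2) = 3 + (-d - 2*d**2) = 3 - d - 2*d**2)
X = -1606 (X = (3 - 1*(-8) - 2*(-8)**2)*13 - 85 = (3 + 8 - 2*64)*13 - 85 = (3 + 8 - 128)*13 - 85 = -117*13 - 85 = -1521 - 85 = -1606)
(44608 + h(-46))/(m + X) = (44608 + 125/(-46))/(76212 - 1606) = (44608 + 125*(-1/46))/74606 = (44608 - 125/46)*(1/74606) = (2051843/46)*(1/74606) = 2051843/3431876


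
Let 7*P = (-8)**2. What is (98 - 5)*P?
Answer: 5952/7 ≈ 850.29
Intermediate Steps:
P = 64/7 (P = (1/7)*(-8)**2 = (1/7)*64 = 64/7 ≈ 9.1429)
(98 - 5)*P = (98 - 5)*(64/7) = 93*(64/7) = 5952/7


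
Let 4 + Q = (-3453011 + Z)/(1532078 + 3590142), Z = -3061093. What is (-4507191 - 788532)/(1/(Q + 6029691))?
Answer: -40890100111946114757/1280555 ≈ -3.1932e+13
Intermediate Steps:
Q = -6750746/1280555 (Q = -4 + (-3453011 - 3061093)/(1532078 + 3590142) = -4 - 6514104/5122220 = -4 - 6514104*1/5122220 = -4 - 1628526/1280555 = -6750746/1280555 ≈ -5.2717)
(-4507191 - 788532)/(1/(Q + 6029691)) = (-4507191 - 788532)/(1/(-6750746/1280555 + 6029691)) = -5295723/(1/(7721344207759/1280555)) = -5295723/1280555/7721344207759 = -5295723*7721344207759/1280555 = -40890100111946114757/1280555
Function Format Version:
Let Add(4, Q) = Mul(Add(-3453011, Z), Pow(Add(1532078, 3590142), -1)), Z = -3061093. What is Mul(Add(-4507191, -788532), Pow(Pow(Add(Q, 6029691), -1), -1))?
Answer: Rational(-40890100111946114757, 1280555) ≈ -3.1932e+13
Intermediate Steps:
Q = Rational(-6750746, 1280555) (Q = Add(-4, Mul(Add(-3453011, -3061093), Pow(Add(1532078, 3590142), -1))) = Add(-4, Mul(-6514104, Pow(5122220, -1))) = Add(-4, Mul(-6514104, Rational(1, 5122220))) = Add(-4, Rational(-1628526, 1280555)) = Rational(-6750746, 1280555) ≈ -5.2717)
Mul(Add(-4507191, -788532), Pow(Pow(Add(Q, 6029691), -1), -1)) = Mul(Add(-4507191, -788532), Pow(Pow(Add(Rational(-6750746, 1280555), 6029691), -1), -1)) = Mul(-5295723, Pow(Pow(Rational(7721344207759, 1280555), -1), -1)) = Mul(-5295723, Pow(Rational(1280555, 7721344207759), -1)) = Mul(-5295723, Rational(7721344207759, 1280555)) = Rational(-40890100111946114757, 1280555)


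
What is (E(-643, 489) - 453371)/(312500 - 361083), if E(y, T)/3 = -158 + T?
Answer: 452378/48583 ≈ 9.3114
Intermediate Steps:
E(y, T) = -474 + 3*T (E(y, T) = 3*(-158 + T) = -474 + 3*T)
(E(-643, 489) - 453371)/(312500 - 361083) = ((-474 + 3*489) - 453371)/(312500 - 361083) = ((-474 + 1467) - 453371)/(-48583) = (993 - 453371)*(-1/48583) = -452378*(-1/48583) = 452378/48583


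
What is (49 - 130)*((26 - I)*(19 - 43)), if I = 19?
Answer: 13608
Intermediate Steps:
(49 - 130)*((26 - I)*(19 - 43)) = (49 - 130)*((26 - 1*19)*(19 - 43)) = -81*(26 - 19)*(-24) = -567*(-24) = -81*(-168) = 13608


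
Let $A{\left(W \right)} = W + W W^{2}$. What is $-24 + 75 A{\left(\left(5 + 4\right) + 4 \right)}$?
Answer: $165726$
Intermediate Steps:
$A{\left(W \right)} = W + W^{3}$
$-24 + 75 A{\left(\left(5 + 4\right) + 4 \right)} = -24 + 75 \left(\left(\left(5 + 4\right) + 4\right) + \left(\left(5 + 4\right) + 4\right)^{3}\right) = -24 + 75 \left(\left(9 + 4\right) + \left(9 + 4\right)^{3}\right) = -24 + 75 \left(13 + 13^{3}\right) = -24 + 75 \left(13 + 2197\right) = -24 + 75 \cdot 2210 = -24 + 165750 = 165726$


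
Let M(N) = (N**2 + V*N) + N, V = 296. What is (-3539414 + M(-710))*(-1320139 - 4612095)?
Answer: 19257123095056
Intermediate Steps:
M(N) = N**2 + 297*N (M(N) = (N**2 + 296*N) + N = N**2 + 297*N)
(-3539414 + M(-710))*(-1320139 - 4612095) = (-3539414 - 710*(297 - 710))*(-1320139 - 4612095) = (-3539414 - 710*(-413))*(-5932234) = (-3539414 + 293230)*(-5932234) = -3246184*(-5932234) = 19257123095056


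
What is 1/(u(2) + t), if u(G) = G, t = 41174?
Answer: 1/41176 ≈ 2.4286e-5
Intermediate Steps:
1/(u(2) + t) = 1/(2 + 41174) = 1/41176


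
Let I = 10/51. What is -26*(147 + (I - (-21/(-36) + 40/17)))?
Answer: -382577/102 ≈ -3750.8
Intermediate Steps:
I = 10/51 (I = 10*(1/51) = 10/51 ≈ 0.19608)
-26*(147 + (I - (-21/(-36) + 40/17))) = -26*(147 + (10/51 - (-21/(-36) + 40/17))) = -26*(147 + (10/51 - (-21*(-1/36) + 40*(1/17)))) = -26*(147 + (10/51 - (7/12 + 40/17))) = -26*(147 + (10/51 - 1*599/204)) = -26*(147 + (10/51 - 599/204)) = -26*(147 - 559/204) = -26*29429/204 = -382577/102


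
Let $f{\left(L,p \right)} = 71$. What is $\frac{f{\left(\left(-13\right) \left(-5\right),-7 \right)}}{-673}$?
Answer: $- \frac{71}{673} \approx -0.1055$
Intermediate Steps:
$\frac{f{\left(\left(-13\right) \left(-5\right),-7 \right)}}{-673} = \frac{71}{-673} = 71 \left(- \frac{1}{673}\right) = - \frac{71}{673}$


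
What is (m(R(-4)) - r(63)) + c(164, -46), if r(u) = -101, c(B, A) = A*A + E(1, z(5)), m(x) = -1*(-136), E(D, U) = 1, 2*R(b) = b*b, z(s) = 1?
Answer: 2354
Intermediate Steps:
R(b) = b²/2 (R(b) = (b*b)/2 = b²/2)
m(x) = 136
c(B, A) = 1 + A² (c(B, A) = A*A + 1 = A² + 1 = 1 + A²)
(m(R(-4)) - r(63)) + c(164, -46) = (136 - 1*(-101)) + (1 + (-46)²) = (136 + 101) + (1 + 2116) = 237 + 2117 = 2354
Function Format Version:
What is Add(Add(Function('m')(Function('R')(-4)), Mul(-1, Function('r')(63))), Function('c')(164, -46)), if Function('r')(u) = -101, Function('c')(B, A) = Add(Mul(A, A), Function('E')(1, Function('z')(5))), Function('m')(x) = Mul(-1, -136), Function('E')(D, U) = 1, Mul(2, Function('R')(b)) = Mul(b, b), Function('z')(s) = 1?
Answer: 2354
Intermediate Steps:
Function('R')(b) = Mul(Rational(1, 2), Pow(b, 2)) (Function('R')(b) = Mul(Rational(1, 2), Mul(b, b)) = Mul(Rational(1, 2), Pow(b, 2)))
Function('m')(x) = 136
Function('c')(B, A) = Add(1, Pow(A, 2)) (Function('c')(B, A) = Add(Mul(A, A), 1) = Add(Pow(A, 2), 1) = Add(1, Pow(A, 2)))
Add(Add(Function('m')(Function('R')(-4)), Mul(-1, Function('r')(63))), Function('c')(164, -46)) = Add(Add(136, Mul(-1, -101)), Add(1, Pow(-46, 2))) = Add(Add(136, 101), Add(1, 2116)) = Add(237, 2117) = 2354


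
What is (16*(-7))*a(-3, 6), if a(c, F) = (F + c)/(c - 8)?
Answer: 336/11 ≈ 30.545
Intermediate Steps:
a(c, F) = (F + c)/(-8 + c)
(16*(-7))*a(-3, 6) = (16*(-7))*((6 - 3)/(-8 - 3)) = -112*3/(-11) = -(-112)*3/11 = -112*(-3/11) = 336/11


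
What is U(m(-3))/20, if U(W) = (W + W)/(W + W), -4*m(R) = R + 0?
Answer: 1/20 ≈ 0.050000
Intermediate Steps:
m(R) = -R/4 (m(R) = -(R + 0)/4 = -R/4)
U(W) = 1 (U(W) = (2*W)/((2*W)) = (2*W)*(1/(2*W)) = 1)
U(m(-3))/20 = 1/20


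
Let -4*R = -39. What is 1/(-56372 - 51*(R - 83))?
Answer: -4/210545 ≈ -1.8998e-5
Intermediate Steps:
R = 39/4 (R = -¼*(-39) = 39/4 ≈ 9.7500)
1/(-56372 - 51*(R - 83)) = 1/(-56372 - 51*(39/4 - 83)) = 1/(-56372 - 51*(-293/4)) = 1/(-56372 + 14943/4) = 1/(-210545/4) = -4/210545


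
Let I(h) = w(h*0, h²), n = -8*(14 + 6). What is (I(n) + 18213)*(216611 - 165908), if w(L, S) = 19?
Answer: 924417096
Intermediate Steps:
n = -160 (n = -8*20 = -160)
I(h) = 19
(I(n) + 18213)*(216611 - 165908) = (19 + 18213)*(216611 - 165908) = 18232*50703 = 924417096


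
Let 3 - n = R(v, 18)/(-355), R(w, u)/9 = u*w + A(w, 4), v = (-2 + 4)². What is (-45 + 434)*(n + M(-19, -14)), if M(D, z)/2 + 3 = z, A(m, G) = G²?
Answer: -3972857/355 ≈ -11191.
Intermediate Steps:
v = 4 (v = 2² = 4)
R(w, u) = 144 + 9*u*w (R(w, u) = 9*(u*w + 4²) = 9*(u*w + 16) = 9*(16 + u*w) = 144 + 9*u*w)
n = 1857/355 (n = 3 - (144 + 9*18*4)/(-355) = 3 - (144 + 648)*(-1)/355 = 3 - 792*(-1)/355 = 3 - 1*(-792/355) = 3 + 792/355 = 1857/355 ≈ 5.2310)
M(D, z) = -6 + 2*z
(-45 + 434)*(n + M(-19, -14)) = (-45 + 434)*(1857/355 + (-6 + 2*(-14))) = 389*(1857/355 + (-6 - 28)) = 389*(1857/355 - 34) = 389*(-10213/355) = -3972857/355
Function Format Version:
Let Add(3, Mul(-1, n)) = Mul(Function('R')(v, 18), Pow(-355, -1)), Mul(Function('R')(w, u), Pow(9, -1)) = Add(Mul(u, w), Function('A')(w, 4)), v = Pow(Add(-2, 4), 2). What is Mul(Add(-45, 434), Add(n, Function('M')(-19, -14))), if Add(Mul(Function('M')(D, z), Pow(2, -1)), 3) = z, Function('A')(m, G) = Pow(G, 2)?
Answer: Rational(-3972857, 355) ≈ -11191.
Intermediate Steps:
v = 4 (v = Pow(2, 2) = 4)
Function('R')(w, u) = Add(144, Mul(9, u, w)) (Function('R')(w, u) = Mul(9, Add(Mul(u, w), Pow(4, 2))) = Mul(9, Add(Mul(u, w), 16)) = Mul(9, Add(16, Mul(u, w))) = Add(144, Mul(9, u, w)))
n = Rational(1857, 355) (n = Add(3, Mul(-1, Mul(Add(144, Mul(9, 18, 4)), Pow(-355, -1)))) = Add(3, Mul(-1, Mul(Add(144, 648), Rational(-1, 355)))) = Add(3, Mul(-1, Mul(792, Rational(-1, 355)))) = Add(3, Mul(-1, Rational(-792, 355))) = Add(3, Rational(792, 355)) = Rational(1857, 355) ≈ 5.2310)
Function('M')(D, z) = Add(-6, Mul(2, z))
Mul(Add(-45, 434), Add(n, Function('M')(-19, -14))) = Mul(Add(-45, 434), Add(Rational(1857, 355), Add(-6, Mul(2, -14)))) = Mul(389, Add(Rational(1857, 355), Add(-6, -28))) = Mul(389, Add(Rational(1857, 355), -34)) = Mul(389, Rational(-10213, 355)) = Rational(-3972857, 355)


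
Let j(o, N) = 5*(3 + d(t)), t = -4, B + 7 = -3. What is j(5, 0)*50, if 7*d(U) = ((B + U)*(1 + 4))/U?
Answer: 1375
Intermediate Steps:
B = -10 (B = -7 - 3 = -10)
d(U) = (-50 + 5*U)/(7*U) (d(U) = (((-10 + U)*(1 + 4))/U)/7 = (((-10 + U)*5)/U)/7 = ((-50 + 5*U)/U)/7 = (-50 + 5*U)/(7*U))
j(o, N) = 55/2 (j(o, N) = 5*(3 + (5/7)*(-10 - 4)/(-4)) = 5*(3 + (5/7)*(-¼)*(-14)) = 5*(3 + 5/2) = 5*(11/2) = 55/2)
j(5, 0)*50 = (55/2)*50 = 1375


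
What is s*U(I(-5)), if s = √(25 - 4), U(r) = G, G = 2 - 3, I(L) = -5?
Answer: -√21 ≈ -4.5826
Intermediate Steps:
G = -1
U(r) = -1
s = √21 ≈ 4.5826
s*U(I(-5)) = √21*(-1) = -√21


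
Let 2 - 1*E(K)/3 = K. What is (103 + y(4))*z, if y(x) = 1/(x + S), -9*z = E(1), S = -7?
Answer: -308/9 ≈ -34.222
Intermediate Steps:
E(K) = 6 - 3*K
z = -⅓ (z = -(6 - 3*1)/9 = -(6 - 3)/9 = -⅑*3 = -⅓ ≈ -0.33333)
y(x) = 1/(-7 + x) (y(x) = 1/(x - 7) = 1/(-7 + x))
(103 + y(4))*z = (103 + 1/(-7 + 4))*(-⅓) = (103 + 1/(-3))*(-⅓) = (103 - ⅓)*(-⅓) = (308/3)*(-⅓) = -308/9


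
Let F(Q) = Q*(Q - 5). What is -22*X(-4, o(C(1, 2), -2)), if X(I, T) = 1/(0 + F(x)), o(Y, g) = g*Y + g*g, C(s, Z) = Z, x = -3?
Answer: -11/12 ≈ -0.91667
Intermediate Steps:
F(Q) = Q*(-5 + Q)
o(Y, g) = g² + Y*g (o(Y, g) = Y*g + g² = g² + Y*g)
X(I, T) = 1/24 (X(I, T) = 1/(0 - 3*(-5 - 3)) = 1/(0 - 3*(-8)) = 1/(0 + 24) = 1/24)
-22*X(-4, o(C(1, 2), -2)) = -22*1/24 = -11/12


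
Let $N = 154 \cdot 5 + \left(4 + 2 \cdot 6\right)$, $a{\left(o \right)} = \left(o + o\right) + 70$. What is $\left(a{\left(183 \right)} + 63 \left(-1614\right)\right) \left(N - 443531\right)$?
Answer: $44826160270$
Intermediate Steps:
$a{\left(o \right)} = 70 + 2 o$ ($a{\left(o \right)} = 2 o + 70 = 70 + 2 o$)
$N = 786$ ($N = 770 + \left(4 + 12\right) = 770 + 16 = 786$)
$\left(a{\left(183 \right)} + 63 \left(-1614\right)\right) \left(N - 443531\right) = \left(\left(70 + 2 \cdot 183\right) + 63 \left(-1614\right)\right) \left(786 - 443531\right) = \left(\left(70 + 366\right) - 101682\right) \left(-442745\right) = \left(436 - 101682\right) \left(-442745\right) = \left(-101246\right) \left(-442745\right) = 44826160270$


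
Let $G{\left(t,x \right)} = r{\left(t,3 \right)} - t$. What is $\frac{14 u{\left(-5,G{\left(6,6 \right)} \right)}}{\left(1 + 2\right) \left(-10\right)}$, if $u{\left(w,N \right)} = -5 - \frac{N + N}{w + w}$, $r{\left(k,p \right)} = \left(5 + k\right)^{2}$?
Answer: $- \frac{42}{5} \approx -8.4$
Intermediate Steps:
$G{\left(t,x \right)} = \left(5 + t\right)^{2} - t$
$u{\left(w,N \right)} = -5 - \frac{N}{w}$ ($u{\left(w,N \right)} = -5 - \frac{2 N}{2 w} = -5 - 2 N \frac{1}{2 w} = -5 - \frac{N}{w}$)
$\frac{14 u{\left(-5,G{\left(6,6 \right)} \right)}}{\left(1 + 2\right) \left(-10\right)} = \frac{14 \left(-5 - \frac{\left(5 + 6\right)^{2} - 6}{-5}\right)}{\left(1 + 2\right) \left(-10\right)} = \frac{14 \left(-5 - \left(11^{2} - 6\right) \left(- \frac{1}{5}\right)\right)}{3 \left(-10\right)} = \frac{14 \left(-5 - \left(121 - 6\right) \left(- \frac{1}{5}\right)\right)}{-30} = 14 \left(-5 - 115 \left(- \frac{1}{5}\right)\right) \left(- \frac{1}{30}\right) = 14 \left(-5 + 23\right) \left(- \frac{1}{30}\right) = 14 \cdot 18 \left(- \frac{1}{30}\right) = 252 \left(- \frac{1}{30}\right) = - \frac{42}{5}$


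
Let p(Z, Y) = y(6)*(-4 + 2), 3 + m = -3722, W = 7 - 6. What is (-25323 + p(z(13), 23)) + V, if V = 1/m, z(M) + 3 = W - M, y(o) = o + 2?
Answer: -94387776/3725 ≈ -25339.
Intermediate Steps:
W = 1
m = -3725 (m = -3 - 3722 = -3725)
y(o) = 2 + o
z(M) = -2 - M (z(M) = -3 + (1 - M) = -2 - M)
p(Z, Y) = -16 (p(Z, Y) = (2 + 6)*(-4 + 2) = 8*(-2) = -16)
V = -1/3725 (V = 1/(-3725) = -1/3725 ≈ -0.00026846)
(-25323 + p(z(13), 23)) + V = (-25323 - 16) - 1/3725 = -25339 - 1/3725 = -94387776/3725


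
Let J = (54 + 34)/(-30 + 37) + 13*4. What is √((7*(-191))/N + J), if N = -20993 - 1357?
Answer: √63278136222/31290 ≈ 8.0394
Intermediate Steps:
N = -22350
J = 452/7 (J = 88/7 + 52 = 452/7 ≈ 64.571)
√((7*(-191))/N + J) = √((7*(-191))/(-22350) + 452/7) = √(-1337*(-1/22350) + 452/7) = √(1337/22350 + 452/7) = √(10111559/156450) = √63278136222/31290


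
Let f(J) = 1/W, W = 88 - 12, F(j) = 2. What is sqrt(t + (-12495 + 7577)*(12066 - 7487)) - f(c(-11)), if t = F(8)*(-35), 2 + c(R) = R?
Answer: -1/76 + 2*I*sqrt(5629898) ≈ -0.013158 + 4745.5*I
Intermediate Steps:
c(R) = -2 + R
t = -70 (t = 2*(-35) = -70)
W = 76
f(J) = 1/76
sqrt(t + (-12495 + 7577)*(12066 - 7487)) - f(c(-11)) = sqrt(-70 + (-12495 + 7577)*(12066 - 7487)) - 1*1/76 = sqrt(-70 - 4918*4579) - 1/76 = sqrt(-70 - 22519522) - 1/76 = sqrt(-22519592) - 1/76 = 2*I*sqrt(5629898) - 1/76 = -1/76 + 2*I*sqrt(5629898)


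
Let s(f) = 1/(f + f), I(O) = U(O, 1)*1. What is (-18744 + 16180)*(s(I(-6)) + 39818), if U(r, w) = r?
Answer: -306279415/3 ≈ -1.0209e+8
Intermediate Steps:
I(O) = O (I(O) = O*1 = O)
s(f) = 1/(2*f)
(-18744 + 16180)*(s(I(-6)) + 39818) = (-18744 + 16180)*((½)/(-6) + 39818) = -2564*((½)*(-⅙) + 39818) = -2564*(-1/12 + 39818) = -2564*477815/12 = -306279415/3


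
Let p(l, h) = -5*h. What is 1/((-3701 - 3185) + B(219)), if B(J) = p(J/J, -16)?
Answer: -1/6806 ≈ -0.00014693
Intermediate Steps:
B(J) = 80 (B(J) = -5*(-16) = 80)
1/((-3701 - 3185) + B(219)) = 1/((-3701 - 3185) + 80) = 1/(-6886 + 80) = 1/(-6806) = -1/6806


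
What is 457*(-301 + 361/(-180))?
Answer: -24925237/180 ≈ -1.3847e+5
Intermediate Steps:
457*(-301 + 361/(-180)) = 457*(-301 + 361*(-1/180)) = 457*(-301 - 361/180) = 457*(-54541/180) = -24925237/180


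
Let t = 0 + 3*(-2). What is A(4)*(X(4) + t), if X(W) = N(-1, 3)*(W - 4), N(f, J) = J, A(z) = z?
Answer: -24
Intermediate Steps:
t = -6 (t = 0 - 6 = -6)
X(W) = -12 + 3*W (X(W) = 3*(W - 4) = 3*(-4 + W) = -12 + 3*W)
A(4)*(X(4) + t) = 4*((-12 + 3*4) - 6) = 4*((-12 + 12) - 6) = 4*(0 - 6) = 4*(-6) = -24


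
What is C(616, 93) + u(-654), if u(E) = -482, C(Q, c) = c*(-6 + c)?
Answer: 7609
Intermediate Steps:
C(616, 93) + u(-654) = 93*(-6 + 93) - 482 = 93*87 - 482 = 8091 - 482 = 7609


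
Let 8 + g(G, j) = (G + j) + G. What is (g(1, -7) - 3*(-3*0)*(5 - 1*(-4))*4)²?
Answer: 169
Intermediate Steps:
g(G, j) = -8 + j + 2*G (g(G, j) = -8 + ((G + j) + G) = -8 + (j + 2*G) = -8 + j + 2*G)
(g(1, -7) - 3*(-3*0)*(5 - 1*(-4))*4)² = ((-8 - 7 + 2*1) - 3*(-3*0)*(5 - 1*(-4))*4)² = ((-8 - 7 + 2) - 0*(5 + 4)*4)² = (-13 - 0*9*4)² = (-13 - 3*0*4)² = (-13 + 0*4)² = (-13 + 0)² = (-13)² = 169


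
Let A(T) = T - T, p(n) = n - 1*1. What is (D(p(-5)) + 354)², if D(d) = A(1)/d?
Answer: 125316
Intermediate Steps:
p(n) = -1 + n (p(n) = n - 1 = -1 + n)
A(T) = 0
D(d) = 0 (D(d) = 0/d = 0)
(D(p(-5)) + 354)² = (0 + 354)² = 354² = 125316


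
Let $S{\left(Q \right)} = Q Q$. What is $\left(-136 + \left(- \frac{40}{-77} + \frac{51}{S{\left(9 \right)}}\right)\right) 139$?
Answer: $- \frac{38969345}{2079} \approx -18744.0$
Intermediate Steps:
$S{\left(Q \right)} = Q^{2}$
$\left(-136 + \left(- \frac{40}{-77} + \frac{51}{S{\left(9 \right)}}\right)\right) 139 = \left(-136 + \left(- \frac{40}{-77} + \frac{51}{9^{2}}\right)\right) 139 = \left(-136 - \left(- \frac{40}{77} - \frac{51}{81}\right)\right) 139 = \left(-136 + \left(\frac{40}{77} + 51 \cdot \frac{1}{81}\right)\right) 139 = \left(-136 + \left(\frac{40}{77} + \frac{17}{27}\right)\right) 139 = \left(-136 + \frac{2389}{2079}\right) 139 = \left(- \frac{280355}{2079}\right) 139 = - \frac{38969345}{2079}$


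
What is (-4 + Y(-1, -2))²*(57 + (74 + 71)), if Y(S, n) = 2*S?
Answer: 7272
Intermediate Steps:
(-4 + Y(-1, -2))²*(57 + (74 + 71)) = (-4 + 2*(-1))²*(57 + (74 + 71)) = (-4 - 2)²*(57 + 145) = (-6)²*202 = 36*202 = 7272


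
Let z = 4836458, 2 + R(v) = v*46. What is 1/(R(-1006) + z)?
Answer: 1/4790180 ≈ 2.0876e-7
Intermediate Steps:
R(v) = -2 + 46*v (R(v) = -2 + v*46 = -2 + 46*v)
1/(R(-1006) + z) = 1/((-2 + 46*(-1006)) + 4836458) = 1/((-2 - 46276) + 4836458) = 1/(-46278 + 4836458) = 1/4790180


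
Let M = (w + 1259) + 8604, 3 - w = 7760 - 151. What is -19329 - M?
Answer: -21586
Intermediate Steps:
w = -7606 (w = 3 - (7760 - 151) = 3 - 1*7609 = 3 - 7609 = -7606)
M = 2257 (M = (-7606 + 1259) + 8604 = -6347 + 8604 = 2257)
-19329 - M = -19329 - 1*2257 = -19329 - 2257 = -21586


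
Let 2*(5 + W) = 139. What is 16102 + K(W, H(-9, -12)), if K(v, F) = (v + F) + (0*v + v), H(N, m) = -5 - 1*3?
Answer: 16223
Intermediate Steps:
H(N, m) = -8 (H(N, m) = -5 - 3 = -8)
W = 129/2 (W = -5 + (1/2)*139 = -5 + 139/2 = 129/2 ≈ 64.500)
K(v, F) = F + 2*v (K(v, F) = (F + v) + (0 + v) = (F + v) + v = F + 2*v)
16102 + K(W, H(-9, -12)) = 16102 + (-8 + 2*(129/2)) = 16102 + (-8 + 129) = 16102 + 121 = 16223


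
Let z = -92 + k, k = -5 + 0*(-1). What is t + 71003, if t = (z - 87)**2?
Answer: 104859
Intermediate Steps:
k = -5 (k = -5 + 0 = -5)
z = -97 (z = -92 - 5 = -97)
t = 33856 (t = (-97 - 87)**2 = (-184)**2 = 33856)
t + 71003 = 33856 + 71003 = 104859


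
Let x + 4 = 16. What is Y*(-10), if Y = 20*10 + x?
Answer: -2120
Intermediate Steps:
x = 12 (x = -4 + 16 = 12)
Y = 212 (Y = 20*10 + 12 = 200 + 12 = 212)
Y*(-10) = 212*(-10) = -2120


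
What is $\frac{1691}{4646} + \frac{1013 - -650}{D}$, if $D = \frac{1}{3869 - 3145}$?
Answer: $\frac{5593841443}{4646} \approx 1.204 \cdot 10^{6}$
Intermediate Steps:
$D = \frac{1}{724} \approx 0.0013812$
$\frac{1691}{4646} + \frac{1013 - -650}{D} = \frac{1691}{4646} + \left(1013 - -650\right) \frac{1}{\frac{1}{724}} = 1691 \cdot \frac{1}{4646} + \left(1013 + 650\right) 724 = \frac{1691}{4646} + 1663 \cdot 724 = \frac{1691}{4646} + 1204012 = \frac{5593841443}{4646}$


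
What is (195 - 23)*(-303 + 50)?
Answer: -43516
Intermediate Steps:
(195 - 23)*(-303 + 50) = 172*(-253) = -43516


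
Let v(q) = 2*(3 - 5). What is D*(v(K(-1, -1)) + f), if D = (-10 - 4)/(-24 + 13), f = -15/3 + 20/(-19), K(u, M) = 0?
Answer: -2674/209 ≈ -12.794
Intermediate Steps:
f = -115/19 (f = -15*⅓ + 20*(-1/19) = -5 - 20/19 = -115/19 ≈ -6.0526)
v(q) = -4 (v(q) = 2*(-2) = -4)
D = 14/11 (D = -14/(-11) = -14*(-1/11) = 14/11 ≈ 1.2727)
D*(v(K(-1, -1)) + f) = 14*(-4 - 115/19)/11 = (14/11)*(-191/19) = -2674/209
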